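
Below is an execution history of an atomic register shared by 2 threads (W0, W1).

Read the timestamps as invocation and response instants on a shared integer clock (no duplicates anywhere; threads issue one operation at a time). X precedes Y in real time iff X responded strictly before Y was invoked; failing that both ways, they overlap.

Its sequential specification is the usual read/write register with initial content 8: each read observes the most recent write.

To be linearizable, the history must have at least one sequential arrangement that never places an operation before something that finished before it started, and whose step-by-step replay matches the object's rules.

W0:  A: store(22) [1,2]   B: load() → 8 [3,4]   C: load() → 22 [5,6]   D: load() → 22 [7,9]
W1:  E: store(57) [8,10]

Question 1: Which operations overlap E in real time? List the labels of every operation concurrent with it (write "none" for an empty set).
D

E spans [8,10]: anything still running between times 8 and 10 counts as concurrent
A [1,2]: before
B [3,4]: before
C [5,6]: before
D [7,9]: concurrent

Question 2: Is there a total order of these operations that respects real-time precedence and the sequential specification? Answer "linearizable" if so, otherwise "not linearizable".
not linearizable

through event 3 a valid linearization exists; event 4 (B responding at time 4) ends that
one real-time candidate order over the 2 completed operations — the atomic register replay rejects it
take A, B: step 2 already fails, because B load() → 8 cannot occur there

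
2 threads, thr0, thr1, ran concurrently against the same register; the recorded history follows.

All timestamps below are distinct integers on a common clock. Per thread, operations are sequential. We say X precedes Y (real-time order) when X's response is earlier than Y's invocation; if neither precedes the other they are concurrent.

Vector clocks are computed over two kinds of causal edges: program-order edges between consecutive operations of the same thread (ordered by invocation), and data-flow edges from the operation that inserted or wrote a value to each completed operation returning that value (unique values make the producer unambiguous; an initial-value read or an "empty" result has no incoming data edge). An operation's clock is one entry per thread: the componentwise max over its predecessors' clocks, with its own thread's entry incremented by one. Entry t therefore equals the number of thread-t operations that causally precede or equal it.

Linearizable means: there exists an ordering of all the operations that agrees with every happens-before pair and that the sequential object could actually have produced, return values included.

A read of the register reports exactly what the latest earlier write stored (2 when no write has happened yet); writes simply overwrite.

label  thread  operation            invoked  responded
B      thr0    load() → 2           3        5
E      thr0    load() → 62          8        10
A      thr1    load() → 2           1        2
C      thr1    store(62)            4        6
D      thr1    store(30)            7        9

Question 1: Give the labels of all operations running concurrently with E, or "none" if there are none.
Answer: D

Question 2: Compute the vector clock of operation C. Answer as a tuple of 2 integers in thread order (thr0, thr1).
Answer: (0, 2)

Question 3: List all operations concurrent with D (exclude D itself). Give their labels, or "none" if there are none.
Answer: E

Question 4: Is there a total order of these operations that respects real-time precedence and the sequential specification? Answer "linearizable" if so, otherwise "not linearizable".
one valid linearization: A, B, C, E, D
after step 1 (A load() → 2): value 2
after step 2 (B load() → 2): value 2
after step 3 (C store(62)): value 62
after step 4 (E load() → 62): value 62
after step 5 (D store(30)): value 30

linearizable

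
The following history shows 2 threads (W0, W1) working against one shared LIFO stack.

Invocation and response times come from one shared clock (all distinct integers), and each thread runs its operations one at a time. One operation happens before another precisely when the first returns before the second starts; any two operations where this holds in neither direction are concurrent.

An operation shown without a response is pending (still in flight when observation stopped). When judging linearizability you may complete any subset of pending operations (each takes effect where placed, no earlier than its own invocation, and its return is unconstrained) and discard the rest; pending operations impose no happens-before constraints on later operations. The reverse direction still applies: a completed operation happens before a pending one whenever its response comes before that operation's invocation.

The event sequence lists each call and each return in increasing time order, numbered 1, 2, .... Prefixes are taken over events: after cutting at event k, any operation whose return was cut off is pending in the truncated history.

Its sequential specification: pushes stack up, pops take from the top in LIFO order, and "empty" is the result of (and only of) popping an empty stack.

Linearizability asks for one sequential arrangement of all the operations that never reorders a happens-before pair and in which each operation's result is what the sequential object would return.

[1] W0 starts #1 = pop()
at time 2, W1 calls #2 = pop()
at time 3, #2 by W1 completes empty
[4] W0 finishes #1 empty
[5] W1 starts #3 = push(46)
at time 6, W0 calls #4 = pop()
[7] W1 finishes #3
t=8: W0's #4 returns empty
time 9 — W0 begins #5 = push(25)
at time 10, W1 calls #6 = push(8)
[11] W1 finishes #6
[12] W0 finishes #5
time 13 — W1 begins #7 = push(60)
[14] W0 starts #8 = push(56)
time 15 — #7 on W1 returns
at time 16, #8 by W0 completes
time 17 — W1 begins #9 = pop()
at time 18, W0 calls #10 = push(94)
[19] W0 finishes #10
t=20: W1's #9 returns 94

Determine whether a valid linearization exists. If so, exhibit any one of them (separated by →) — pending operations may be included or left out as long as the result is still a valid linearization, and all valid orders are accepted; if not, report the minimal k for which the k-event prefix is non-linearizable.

linearizable — witness: #1 → #2 → #4 → #3 → #5 → #6 → #7 → #8 → #10 → #9

after step 1 (#1 pop() → empty): stack <>
after step 2 (#2 pop() → empty): stack <>
after step 3 (#4 pop() → empty): stack <>
after step 4 (#3 push(46)): stack <46>
after step 5 (#5 push(25)): stack <46,25>
after step 6 (#6 push(8)): stack <46,25,8>
after step 7 (#7 push(60)): stack <46,25,8,60>
after step 8 (#8 push(56)): stack <46,25,8,60,56>
after step 9 (#10 push(94)): stack <46,25,8,60,56,94>
after step 10 (#9 pop() → 94): stack <46,25,8,60,56>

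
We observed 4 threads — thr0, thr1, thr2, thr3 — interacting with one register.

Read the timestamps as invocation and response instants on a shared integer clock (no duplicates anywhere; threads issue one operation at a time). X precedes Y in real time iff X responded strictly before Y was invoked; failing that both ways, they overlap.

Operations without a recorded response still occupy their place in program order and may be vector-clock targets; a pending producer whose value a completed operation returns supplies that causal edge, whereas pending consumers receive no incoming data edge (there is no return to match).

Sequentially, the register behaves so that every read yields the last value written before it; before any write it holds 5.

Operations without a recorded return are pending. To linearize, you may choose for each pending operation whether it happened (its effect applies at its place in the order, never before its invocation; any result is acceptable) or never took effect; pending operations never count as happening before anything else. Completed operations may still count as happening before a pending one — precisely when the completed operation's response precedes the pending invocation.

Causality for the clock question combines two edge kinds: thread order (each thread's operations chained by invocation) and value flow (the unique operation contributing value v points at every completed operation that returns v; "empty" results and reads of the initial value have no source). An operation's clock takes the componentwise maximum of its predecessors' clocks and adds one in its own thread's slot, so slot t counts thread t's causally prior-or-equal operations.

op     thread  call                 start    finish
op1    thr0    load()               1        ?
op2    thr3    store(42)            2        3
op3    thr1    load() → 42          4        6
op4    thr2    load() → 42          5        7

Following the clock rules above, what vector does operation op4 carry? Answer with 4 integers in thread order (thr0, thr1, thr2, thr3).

root op op2, invoked 2: fresh clock plus thr3's own tick → (0, 0, 0, 1)
root op op1, invoked 1: fresh clock plus thr0's own tick → (1, 0, 0, 0)
op4, invoked 5, takes VC(op2)=(0, 0, 0, 1) under max, adds 1 for thr2 → (0, 0, 1, 1)
op3, invoked 4, takes VC(op2)=(0, 0, 0, 1) under max, adds 1 for thr1 → (0, 1, 0, 1)
target: VC(op4) = (0, 0, 1, 1)

(0, 0, 1, 1)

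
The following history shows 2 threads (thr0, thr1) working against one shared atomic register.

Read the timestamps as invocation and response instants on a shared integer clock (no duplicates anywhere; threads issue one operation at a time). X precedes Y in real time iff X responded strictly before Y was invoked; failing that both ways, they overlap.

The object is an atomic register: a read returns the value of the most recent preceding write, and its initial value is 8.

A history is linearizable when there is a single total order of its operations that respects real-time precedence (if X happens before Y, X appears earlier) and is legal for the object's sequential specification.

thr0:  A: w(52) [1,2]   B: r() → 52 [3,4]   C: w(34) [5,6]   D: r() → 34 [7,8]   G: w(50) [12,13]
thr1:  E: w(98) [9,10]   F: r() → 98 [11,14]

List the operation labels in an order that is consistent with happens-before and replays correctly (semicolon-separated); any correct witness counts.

step 1: A w(52) — value 52
step 2: B r() → 52 — value 52
step 3: C w(34) — value 34
step 4: D r() → 34 — value 34
step 5: E w(98) — value 98
step 6: F r() → 98 — value 98
step 7: G w(50) — value 50

A; B; C; D; E; F; G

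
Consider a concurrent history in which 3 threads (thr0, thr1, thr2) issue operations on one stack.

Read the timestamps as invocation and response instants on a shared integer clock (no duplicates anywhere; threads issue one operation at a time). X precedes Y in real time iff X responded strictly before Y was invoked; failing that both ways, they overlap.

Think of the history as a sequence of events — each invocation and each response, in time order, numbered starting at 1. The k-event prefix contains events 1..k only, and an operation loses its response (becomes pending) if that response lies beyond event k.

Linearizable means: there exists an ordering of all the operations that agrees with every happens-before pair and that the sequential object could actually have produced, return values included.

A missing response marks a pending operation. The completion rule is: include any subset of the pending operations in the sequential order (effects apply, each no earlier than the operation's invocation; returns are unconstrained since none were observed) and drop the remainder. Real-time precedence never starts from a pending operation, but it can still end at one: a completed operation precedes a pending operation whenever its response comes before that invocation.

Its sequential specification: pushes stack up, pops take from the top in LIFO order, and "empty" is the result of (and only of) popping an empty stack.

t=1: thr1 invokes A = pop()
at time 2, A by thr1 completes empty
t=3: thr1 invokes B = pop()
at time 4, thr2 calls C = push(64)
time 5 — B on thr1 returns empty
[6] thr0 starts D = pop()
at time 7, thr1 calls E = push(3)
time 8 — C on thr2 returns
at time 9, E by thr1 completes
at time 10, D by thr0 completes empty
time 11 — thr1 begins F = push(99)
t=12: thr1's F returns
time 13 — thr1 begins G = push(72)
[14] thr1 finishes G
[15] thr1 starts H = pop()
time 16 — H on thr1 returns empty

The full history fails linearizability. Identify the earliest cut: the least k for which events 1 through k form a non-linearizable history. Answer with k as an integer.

events 1..15 are linearizable, e.g. via A, B, D, C, E, F, G:
1. A pop() → empty, leaving stack <>
2. B pop() → empty, leaving stack <>
3. D pop() → empty, leaving stack <>
4. C push(64), leaving stack <64>
5. E push(3), leaving stack <64,3>
6. F push(99), leaving stack <64,3,99>
7. G push(72), leaving stack <64,3,99,72>
at event 16 (H's time-16 response) nothing linearizes any more
sample order A, B, C, D, E, F, G, H stalls at step 4 — D pop() → empty has no legal effect
sample order A, B, C, E, D, F, G, H stalls at step 5 — D pop() → empty has no legal effect

16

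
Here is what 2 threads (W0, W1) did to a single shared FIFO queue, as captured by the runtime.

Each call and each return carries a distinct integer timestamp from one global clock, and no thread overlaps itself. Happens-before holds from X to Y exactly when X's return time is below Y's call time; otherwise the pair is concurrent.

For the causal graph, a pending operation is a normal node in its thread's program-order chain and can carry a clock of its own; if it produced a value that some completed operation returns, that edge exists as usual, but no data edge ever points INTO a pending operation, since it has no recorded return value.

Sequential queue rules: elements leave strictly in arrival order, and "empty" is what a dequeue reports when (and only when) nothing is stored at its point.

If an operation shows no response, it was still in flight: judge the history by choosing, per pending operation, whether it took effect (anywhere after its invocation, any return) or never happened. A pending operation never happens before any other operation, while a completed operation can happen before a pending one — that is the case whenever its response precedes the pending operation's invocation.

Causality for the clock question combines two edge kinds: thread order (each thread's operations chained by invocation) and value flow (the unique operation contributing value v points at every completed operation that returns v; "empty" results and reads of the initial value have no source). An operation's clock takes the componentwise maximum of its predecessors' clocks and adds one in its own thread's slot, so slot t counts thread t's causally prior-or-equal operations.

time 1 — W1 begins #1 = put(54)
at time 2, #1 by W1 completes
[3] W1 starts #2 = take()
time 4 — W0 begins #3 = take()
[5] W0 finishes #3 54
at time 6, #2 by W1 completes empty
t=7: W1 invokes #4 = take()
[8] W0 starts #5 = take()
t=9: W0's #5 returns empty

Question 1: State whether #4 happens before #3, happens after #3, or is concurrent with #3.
Answer: after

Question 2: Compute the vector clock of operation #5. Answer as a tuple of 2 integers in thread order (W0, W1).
Answer: (2, 1)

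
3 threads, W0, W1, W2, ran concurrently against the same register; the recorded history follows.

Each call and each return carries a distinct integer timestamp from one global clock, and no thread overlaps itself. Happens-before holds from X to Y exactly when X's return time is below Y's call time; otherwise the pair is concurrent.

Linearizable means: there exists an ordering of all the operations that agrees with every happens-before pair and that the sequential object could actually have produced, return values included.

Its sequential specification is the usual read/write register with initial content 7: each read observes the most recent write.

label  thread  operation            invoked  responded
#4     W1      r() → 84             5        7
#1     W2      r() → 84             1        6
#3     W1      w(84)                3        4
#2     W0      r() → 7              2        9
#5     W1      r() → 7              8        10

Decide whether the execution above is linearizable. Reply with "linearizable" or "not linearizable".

not linearizable

the violation lands at event 10, #5's response at time 10: events 1..9 linearize, events 1..10 do not
all 15 real-time-respecting orders fail — 5 completed register operations, no legal replay
e.g. #1, #2, #3, #4, #5: illegal at step 1, since #1 r() → 84 cannot apply there
e.g. #1, #3, #2, #4, #5: illegal at step 1, since #1 r() → 84 cannot apply there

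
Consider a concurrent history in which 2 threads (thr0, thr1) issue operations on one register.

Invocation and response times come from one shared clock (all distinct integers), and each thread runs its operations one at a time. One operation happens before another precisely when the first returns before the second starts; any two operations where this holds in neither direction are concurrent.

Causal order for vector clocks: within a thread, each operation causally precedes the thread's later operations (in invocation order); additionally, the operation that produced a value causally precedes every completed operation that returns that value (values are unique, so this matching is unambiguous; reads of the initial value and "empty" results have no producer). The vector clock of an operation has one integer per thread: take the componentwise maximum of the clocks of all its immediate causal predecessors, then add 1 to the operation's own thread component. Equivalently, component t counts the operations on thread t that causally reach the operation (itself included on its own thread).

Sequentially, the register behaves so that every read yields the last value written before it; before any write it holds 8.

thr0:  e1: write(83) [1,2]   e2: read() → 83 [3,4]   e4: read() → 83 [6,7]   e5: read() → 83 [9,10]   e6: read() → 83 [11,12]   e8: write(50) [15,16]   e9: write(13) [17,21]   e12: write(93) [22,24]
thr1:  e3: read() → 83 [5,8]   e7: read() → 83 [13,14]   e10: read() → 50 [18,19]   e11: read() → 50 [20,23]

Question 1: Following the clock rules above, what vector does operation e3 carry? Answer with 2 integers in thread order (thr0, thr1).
(1, 1)

e1, invoked 1, has no incoming edges; only thr0's bump applies → (1, 0)
e3 (invocation 5): componentwise max over VC(e1)=(1, 0), +1 at thr1, giving (1, 1)
e2 (invocation 3): componentwise max over VC(e1)=(1, 0), +1 at thr0, giving (2, 0)
e7 (invocation 13): componentwise max over VC(e1)=(1, 0), VC(e3)=(1, 1), +1 at thr1, giving (1, 2)
e4 (invocation 6): componentwise max over VC(e1)=(1, 0), VC(e2)=(2, 0), +1 at thr0, giving (3, 0)
e5 (invocation 9): componentwise max over VC(e1)=(1, 0), VC(e4)=(3, 0), +1 at thr0, giving (4, 0)
e6 (invocation 11): componentwise max over VC(e1)=(1, 0), VC(e5)=(4, 0), +1 at thr0, giving (5, 0)
e8 (invocation 15): componentwise max over VC(e6)=(5, 0), +1 at thr0, giving (6, 0)
e9 (invocation 17): componentwise max over VC(e8)=(6, 0), +1 at thr0, giving (7, 0)
e12 (invocation 22): componentwise max over VC(e9)=(7, 0), +1 at thr0, giving (8, 0)
e10 (invocation 18): componentwise max over VC(e7)=(1, 2), VC(e8)=(6, 0), +1 at thr1, giving (6, 3)
e11 (invocation 20): componentwise max over VC(e8)=(6, 0), VC(e10)=(6, 3), +1 at thr1, giving (6, 4)
target: VC(e3) = (1, 1)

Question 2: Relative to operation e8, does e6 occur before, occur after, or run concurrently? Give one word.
before

e6 spans [11,12], e8 spans [15,16]
resp(e6)=12 < inv(e8)=15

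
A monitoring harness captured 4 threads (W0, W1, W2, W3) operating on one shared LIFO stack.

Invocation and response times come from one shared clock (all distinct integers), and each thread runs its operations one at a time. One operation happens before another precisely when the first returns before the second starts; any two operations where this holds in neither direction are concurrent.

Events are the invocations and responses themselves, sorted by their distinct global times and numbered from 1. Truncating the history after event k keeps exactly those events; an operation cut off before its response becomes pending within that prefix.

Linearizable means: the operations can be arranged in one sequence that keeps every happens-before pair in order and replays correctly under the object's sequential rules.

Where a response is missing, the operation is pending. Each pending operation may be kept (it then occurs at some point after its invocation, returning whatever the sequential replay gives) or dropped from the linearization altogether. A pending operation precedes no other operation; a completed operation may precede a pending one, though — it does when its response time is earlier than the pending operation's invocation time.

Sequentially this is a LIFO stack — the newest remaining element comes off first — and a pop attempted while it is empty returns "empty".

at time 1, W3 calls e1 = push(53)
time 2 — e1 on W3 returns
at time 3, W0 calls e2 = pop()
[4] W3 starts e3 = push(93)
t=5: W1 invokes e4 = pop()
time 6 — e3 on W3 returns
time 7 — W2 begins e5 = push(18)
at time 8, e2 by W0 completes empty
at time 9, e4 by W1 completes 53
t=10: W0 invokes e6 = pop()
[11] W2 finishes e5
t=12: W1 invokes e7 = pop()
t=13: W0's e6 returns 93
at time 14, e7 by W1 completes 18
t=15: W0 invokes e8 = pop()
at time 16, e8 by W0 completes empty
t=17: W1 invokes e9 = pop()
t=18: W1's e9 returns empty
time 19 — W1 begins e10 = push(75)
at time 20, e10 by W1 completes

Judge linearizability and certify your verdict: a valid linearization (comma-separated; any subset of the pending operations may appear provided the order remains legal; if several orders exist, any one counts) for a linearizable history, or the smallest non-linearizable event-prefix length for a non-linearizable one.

linearizable — witness: e1, e4, e2, e3, e5, e7, e6, e8, e9, e10

1. e1 push(53), leaving stack <53>
2. e4 pop() → 53, leaving stack <>
3. e2 pop() → empty, leaving stack <>
4. e3 push(93), leaving stack <93>
5. e5 push(18), leaving stack <93,18>
6. e7 pop() → 18, leaving stack <93>
7. e6 pop() → 93, leaving stack <>
8. e8 pop() → empty, leaving stack <>
9. e9 pop() → empty, leaving stack <>
10. e10 push(75), leaving stack <75>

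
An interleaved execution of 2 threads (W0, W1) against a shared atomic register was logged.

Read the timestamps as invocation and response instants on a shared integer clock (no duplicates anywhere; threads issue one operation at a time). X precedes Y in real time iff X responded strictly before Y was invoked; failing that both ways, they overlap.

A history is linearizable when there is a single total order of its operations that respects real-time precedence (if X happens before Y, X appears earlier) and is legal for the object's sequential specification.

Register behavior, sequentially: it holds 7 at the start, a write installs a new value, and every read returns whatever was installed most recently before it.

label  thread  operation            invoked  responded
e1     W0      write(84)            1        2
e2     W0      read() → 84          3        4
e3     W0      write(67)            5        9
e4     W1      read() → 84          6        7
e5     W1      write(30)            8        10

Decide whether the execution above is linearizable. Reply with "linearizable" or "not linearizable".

linearizable

a witness: e1, e2, e4, e3, e5
step 1: e1 write(84) — value 84
step 2: e2 read() → 84 — value 84
step 3: e4 read() → 84 — value 84
step 4: e3 write(67) — value 67
step 5: e5 write(30) — value 30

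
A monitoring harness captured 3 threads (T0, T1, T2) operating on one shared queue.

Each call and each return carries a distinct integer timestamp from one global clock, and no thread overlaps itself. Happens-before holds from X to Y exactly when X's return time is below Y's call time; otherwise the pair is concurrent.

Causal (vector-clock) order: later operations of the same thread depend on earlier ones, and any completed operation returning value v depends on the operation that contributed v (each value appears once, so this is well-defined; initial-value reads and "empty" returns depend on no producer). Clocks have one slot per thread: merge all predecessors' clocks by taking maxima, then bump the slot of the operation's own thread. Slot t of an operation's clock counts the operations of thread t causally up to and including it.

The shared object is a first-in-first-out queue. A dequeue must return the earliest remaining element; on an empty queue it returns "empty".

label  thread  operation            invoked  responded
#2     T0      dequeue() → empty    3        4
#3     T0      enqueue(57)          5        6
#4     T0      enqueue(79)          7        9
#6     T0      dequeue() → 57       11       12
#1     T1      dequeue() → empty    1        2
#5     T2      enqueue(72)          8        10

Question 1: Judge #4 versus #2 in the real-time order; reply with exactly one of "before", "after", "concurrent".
Answer: after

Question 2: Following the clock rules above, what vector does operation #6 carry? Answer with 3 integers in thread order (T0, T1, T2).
Answer: (4, 0, 0)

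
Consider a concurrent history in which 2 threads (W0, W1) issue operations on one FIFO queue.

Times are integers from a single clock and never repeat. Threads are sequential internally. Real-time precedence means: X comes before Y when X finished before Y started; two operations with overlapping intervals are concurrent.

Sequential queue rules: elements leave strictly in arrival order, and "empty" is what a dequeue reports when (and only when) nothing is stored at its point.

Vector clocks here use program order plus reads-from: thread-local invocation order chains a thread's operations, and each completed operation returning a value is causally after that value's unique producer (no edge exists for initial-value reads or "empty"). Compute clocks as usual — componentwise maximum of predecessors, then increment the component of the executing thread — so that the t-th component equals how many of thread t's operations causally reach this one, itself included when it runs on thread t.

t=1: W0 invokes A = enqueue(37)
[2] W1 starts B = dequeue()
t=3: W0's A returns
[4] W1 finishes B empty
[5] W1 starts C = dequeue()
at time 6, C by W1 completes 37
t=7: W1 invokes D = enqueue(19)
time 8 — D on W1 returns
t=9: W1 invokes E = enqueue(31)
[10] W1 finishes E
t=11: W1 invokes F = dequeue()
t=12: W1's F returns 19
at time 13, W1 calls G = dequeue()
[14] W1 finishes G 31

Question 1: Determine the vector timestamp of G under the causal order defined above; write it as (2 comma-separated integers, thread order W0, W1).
root op B, invoked 2: fresh clock plus W1's own tick → (0, 1)
root op A, invoked 1: fresh clock plus W0's own tick → (1, 0)
from VC(A)=(1, 0), VC(B)=(0, 1), C (invoked 5) maxes components and bumps W1 → (1, 2)
from VC(C)=(1, 2), D (invoked 7) maxes components and bumps W1 → (1, 3)
from VC(D)=(1, 3), E (invoked 9) maxes components and bumps W1 → (1, 4)
from VC(D)=(1, 3), VC(E)=(1, 4), F (invoked 11) maxes components and bumps W1 → (1, 5)
from VC(E)=(1, 4), VC(F)=(1, 5), G (invoked 13) maxes components and bumps W1 → (1, 6)
target: VC(G) = (1, 6)

(1, 6)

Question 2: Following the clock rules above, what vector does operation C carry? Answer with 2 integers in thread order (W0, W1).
B (invocation 2): nothing precedes it; W1's component alone gives (0, 1)
A (invocation 1): nothing precedes it; W0's component alone gives (1, 0)
VC(C, invoked at 5): max of VC(A)=(1, 0), VC(B)=(0, 1), then +1 on thread W1 → (1, 2)
VC(D, invoked at 7): max of VC(C)=(1, 2), then +1 on thread W1 → (1, 3)
VC(E, invoked at 9): max of VC(D)=(1, 3), then +1 on thread W1 → (1, 4)
VC(F, invoked at 11): max of VC(D)=(1, 3), VC(E)=(1, 4), then +1 on thread W1 → (1, 5)
VC(G, invoked at 13): max of VC(E)=(1, 4), VC(F)=(1, 5), then +1 on thread W1 → (1, 6)
target: VC(C) = (1, 2)

(1, 2)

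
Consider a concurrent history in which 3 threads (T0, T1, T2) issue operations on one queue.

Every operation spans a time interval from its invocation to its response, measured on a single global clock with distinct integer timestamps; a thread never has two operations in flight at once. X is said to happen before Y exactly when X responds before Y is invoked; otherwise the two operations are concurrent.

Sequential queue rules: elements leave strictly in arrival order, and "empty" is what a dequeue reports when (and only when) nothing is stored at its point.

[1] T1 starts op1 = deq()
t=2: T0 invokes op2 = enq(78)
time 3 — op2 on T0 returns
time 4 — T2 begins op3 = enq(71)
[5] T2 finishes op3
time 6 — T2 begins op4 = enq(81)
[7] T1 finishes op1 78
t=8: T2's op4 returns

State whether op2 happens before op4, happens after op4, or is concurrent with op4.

before

op2 spans [2,3], op4 spans [6,8]
resp(op2)=3 < inv(op4)=6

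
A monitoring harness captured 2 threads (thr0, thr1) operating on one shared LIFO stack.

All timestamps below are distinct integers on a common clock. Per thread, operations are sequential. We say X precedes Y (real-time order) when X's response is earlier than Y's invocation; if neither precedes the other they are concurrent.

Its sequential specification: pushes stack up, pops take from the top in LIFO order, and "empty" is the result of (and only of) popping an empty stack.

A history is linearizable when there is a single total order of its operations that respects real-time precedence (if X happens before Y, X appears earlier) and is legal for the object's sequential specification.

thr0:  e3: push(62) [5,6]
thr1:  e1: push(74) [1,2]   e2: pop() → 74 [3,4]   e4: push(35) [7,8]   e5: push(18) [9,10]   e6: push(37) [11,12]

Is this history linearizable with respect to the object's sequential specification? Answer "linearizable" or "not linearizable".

a witness: e1, e2, e3, e4, e5, e6
step 1: e1 push(74) — stack <74>
step 2: e2 pop() → 74 — stack <>
step 3: e3 push(62) — stack <62>
step 4: e4 push(35) — stack <62,35>
step 5: e5 push(18) — stack <62,35,18>
step 6: e6 push(37) — stack <62,35,18,37>

linearizable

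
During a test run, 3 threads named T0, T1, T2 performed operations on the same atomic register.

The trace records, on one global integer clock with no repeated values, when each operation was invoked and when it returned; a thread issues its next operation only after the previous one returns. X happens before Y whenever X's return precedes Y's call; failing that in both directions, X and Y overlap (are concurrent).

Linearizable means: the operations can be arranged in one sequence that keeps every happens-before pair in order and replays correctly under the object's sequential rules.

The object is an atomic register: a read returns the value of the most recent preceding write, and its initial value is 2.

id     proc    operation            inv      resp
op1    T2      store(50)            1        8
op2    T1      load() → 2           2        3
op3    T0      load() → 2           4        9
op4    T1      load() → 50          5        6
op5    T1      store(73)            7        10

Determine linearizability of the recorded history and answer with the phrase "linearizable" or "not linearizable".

witness order: op2, op3, op1, op4, op5
1. op2 load() → 2, leaving value 2
2. op3 load() → 2, leaving value 2
3. op1 store(50), leaving value 50
4. op4 load() → 50, leaving value 50
5. op5 store(73), leaving value 73

linearizable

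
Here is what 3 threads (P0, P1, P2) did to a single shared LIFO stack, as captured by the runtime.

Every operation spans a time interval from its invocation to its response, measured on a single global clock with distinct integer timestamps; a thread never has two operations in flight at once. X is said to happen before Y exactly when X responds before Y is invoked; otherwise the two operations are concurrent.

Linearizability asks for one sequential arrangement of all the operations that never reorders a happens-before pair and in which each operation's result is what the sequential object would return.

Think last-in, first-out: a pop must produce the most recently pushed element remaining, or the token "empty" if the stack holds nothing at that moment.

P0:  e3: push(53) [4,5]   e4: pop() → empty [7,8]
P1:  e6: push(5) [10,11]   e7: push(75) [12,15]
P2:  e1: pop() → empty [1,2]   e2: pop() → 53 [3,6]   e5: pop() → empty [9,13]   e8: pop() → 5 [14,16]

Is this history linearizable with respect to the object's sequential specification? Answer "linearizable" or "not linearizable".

linearizable

a witness: e1, e3, e2, e4, e5, e6, e8, e7
after step 1 (e1 pop() → empty): stack <>
after step 2 (e3 push(53)): stack <53>
after step 3 (e2 pop() → 53): stack <>
after step 4 (e4 pop() → empty): stack <>
after step 5 (e5 pop() → empty): stack <>
after step 6 (e6 push(5)): stack <5>
after step 7 (e8 pop() → 5): stack <>
after step 8 (e7 push(75)): stack <75>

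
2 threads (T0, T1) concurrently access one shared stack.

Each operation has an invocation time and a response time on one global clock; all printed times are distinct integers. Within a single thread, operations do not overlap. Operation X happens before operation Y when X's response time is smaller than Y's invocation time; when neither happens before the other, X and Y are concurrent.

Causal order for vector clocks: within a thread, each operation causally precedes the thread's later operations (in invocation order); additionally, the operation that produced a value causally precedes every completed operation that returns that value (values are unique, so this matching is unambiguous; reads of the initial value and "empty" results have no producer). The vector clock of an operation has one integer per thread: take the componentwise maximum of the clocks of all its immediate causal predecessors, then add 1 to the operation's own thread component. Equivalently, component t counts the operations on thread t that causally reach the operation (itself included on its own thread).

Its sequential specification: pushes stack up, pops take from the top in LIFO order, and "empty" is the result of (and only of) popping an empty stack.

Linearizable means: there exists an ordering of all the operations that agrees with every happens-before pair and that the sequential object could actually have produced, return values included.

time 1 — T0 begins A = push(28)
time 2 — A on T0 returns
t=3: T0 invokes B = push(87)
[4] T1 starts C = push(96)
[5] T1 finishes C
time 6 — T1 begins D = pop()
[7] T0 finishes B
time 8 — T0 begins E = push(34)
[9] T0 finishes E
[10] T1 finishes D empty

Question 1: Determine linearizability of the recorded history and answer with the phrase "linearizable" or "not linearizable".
prefix check: 1..9 passes, 1..10 fails once D's time-10 response joins
real-time-consistent orders of the 5 completed operations: 5 — all fail the stack replay
e.g. A, B, C, D, E: illegal at step 4, since D pop() → empty cannot apply there
e.g. A, B, C, E, D: illegal at step 5, since D pop() → empty cannot apply there

not linearizable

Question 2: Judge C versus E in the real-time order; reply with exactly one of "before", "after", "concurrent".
C spans [4,5], E spans [8,9]
resp(C)=5 < inv(E)=8

before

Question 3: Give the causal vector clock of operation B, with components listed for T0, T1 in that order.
root op C, invoked 4: fresh clock plus T1's own tick → (0, 1)
root op A, invoked 1: fresh clock plus T0's own tick → (1, 0)
merge at D (invoked 6): VC(C)=(0, 1), own-thread bump on T1 → (0, 2)
merge at B (invoked 3): VC(A)=(1, 0), own-thread bump on T0 → (2, 0)
merge at E (invoked 8): VC(B)=(2, 0), own-thread bump on T0 → (3, 0)
target: VC(B) = (2, 0)

(2, 0)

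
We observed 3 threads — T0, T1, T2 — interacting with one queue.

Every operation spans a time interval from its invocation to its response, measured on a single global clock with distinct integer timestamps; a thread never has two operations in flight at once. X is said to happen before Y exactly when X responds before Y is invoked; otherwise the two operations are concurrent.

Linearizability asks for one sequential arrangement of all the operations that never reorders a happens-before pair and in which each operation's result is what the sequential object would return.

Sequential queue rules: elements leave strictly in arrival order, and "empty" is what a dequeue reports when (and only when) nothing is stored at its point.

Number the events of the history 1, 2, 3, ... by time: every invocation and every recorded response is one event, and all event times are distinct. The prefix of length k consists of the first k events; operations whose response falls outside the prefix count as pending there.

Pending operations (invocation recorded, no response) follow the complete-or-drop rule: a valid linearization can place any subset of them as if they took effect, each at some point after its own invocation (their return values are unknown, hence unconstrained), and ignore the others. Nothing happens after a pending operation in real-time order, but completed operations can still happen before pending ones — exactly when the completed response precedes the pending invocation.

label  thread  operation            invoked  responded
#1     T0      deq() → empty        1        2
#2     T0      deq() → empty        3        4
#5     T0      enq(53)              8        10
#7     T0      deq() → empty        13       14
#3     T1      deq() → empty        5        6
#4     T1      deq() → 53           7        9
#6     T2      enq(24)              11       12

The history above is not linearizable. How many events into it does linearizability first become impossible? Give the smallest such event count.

14

one valid order for events 1..13 is #1, #2, #3, #5, #4, #6:
after step 1 (#1 deq() → empty): queue <>
after step 2 (#2 deq() → empty): queue <>
after step 3 (#3 deq() → empty): queue <>
after step 4 (#5 enq(53)): queue <53>
after step 5 (#4 deq() → 53): queue <>
after step 6 (#6 enq(24)): queue <24>
once event 14 joins (#7's response, time 14), exhaustive search finds no witness
e.g. #1, #2, #3, #4, #5, #6, #7: illegal at step 4, since #4 deq() → 53 cannot apply there
e.g. #1, #2, #3, #5, #4, #6, #7: illegal at step 7, since #7 deq() → empty cannot apply there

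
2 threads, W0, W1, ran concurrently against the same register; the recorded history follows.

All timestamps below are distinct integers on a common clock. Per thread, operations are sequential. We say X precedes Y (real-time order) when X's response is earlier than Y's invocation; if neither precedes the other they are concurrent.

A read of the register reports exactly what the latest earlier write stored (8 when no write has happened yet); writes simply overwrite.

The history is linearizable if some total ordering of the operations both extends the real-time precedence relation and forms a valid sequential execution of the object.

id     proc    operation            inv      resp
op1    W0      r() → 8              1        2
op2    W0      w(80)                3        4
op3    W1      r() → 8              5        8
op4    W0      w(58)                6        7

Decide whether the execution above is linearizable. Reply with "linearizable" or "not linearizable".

not linearizable

events 1..7 are fine; event 8 — the response of op3 at time 8 — makes the prefix non-linearizable
4 completed operations, 2 real-time-consistent orders — every register replay fails
sample order op1, op2, op3, op4 stalls at step 3 — op3 r() → 8 has no legal effect
sample order op1, op2, op4, op3 stalls at step 4 — op3 r() → 8 has no legal effect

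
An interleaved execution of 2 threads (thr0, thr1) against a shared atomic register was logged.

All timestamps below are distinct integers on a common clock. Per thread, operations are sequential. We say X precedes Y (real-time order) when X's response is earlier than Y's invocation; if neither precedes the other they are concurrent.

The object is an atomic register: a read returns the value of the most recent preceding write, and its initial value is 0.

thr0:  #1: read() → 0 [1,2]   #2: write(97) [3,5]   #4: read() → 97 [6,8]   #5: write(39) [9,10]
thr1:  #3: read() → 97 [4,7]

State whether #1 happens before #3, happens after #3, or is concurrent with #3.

before

#1 spans [1,2], #3 spans [4,7]
resp(#1)=2 < inv(#3)=4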